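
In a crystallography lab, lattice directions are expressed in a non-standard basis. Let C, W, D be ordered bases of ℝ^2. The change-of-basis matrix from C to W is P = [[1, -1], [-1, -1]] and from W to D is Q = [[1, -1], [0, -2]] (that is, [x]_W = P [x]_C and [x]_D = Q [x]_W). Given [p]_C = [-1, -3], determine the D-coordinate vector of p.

[-2, -8]

Composing the changes, [p]_D = Q P [p]_C.
Q P = [[2, 0], [2, 2]]; applying this to [-1, -3] gives [-2, -8].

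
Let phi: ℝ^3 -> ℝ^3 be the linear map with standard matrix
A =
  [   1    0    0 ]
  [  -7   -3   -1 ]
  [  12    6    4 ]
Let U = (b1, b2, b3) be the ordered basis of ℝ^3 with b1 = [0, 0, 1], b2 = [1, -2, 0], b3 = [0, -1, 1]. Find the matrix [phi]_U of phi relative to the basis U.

Let P have columns b1, ..., b3. Then [phi]_U = P^(-1) A P.
Here det P = -1, so P^(-1) is integer; computing A P first and then P^(-1)(A P) gives [[3, 1, 0], [0, 1, 0], [1, -1, -2]].

[[3, 1, 0], [0, 1, 0], [1, -1, -2]]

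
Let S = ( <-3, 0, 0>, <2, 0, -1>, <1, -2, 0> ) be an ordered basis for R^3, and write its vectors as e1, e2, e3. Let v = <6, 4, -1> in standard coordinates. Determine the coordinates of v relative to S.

<-2, 1, -2>

[v]_S is the unique c with M c = v, where M has columns e1, ..., e3.
Gaussian elimination on [M | v] yields c = (-2, 1, -2).
Check: -2e1 + e2 - 2e3 = <6, 4, -1>.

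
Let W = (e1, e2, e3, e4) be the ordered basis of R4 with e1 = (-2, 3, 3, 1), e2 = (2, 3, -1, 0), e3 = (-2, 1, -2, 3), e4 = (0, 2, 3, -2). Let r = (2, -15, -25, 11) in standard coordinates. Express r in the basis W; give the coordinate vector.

We seek scalars with c_1 e1 + ... + c_4 e4 = r; equivalently solve M c = r where the columns of M are e1, ..., e4.
Gaussian elimination on [M | r] yields c = (-3, 0, 2, -4).
Check: -3e1 + 0·e2 + 2e3 - 4e4 = (2, -15, -25, 11).

(-3, 0, 2, -4)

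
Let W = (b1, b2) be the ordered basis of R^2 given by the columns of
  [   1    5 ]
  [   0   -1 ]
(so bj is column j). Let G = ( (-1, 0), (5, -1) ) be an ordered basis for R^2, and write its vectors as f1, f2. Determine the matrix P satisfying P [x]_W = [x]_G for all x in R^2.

Let M have columns bj and N have columns fj. Then for every x, N [x]_G = x = M [x]_W, so P = N^(-1) M.
Since det N = 1, N^(-1) has integer entries; multiplying gives P = [[-1, 0], [0, 1]].

[[-1, 0], [0, 1]]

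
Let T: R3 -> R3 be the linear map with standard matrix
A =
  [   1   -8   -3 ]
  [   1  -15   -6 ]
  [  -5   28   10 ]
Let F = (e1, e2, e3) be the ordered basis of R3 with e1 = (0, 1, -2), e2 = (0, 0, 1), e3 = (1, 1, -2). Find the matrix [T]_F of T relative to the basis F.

With P the matrix whose columns are e1, ..., e3, [T]_F = P^(-1) A P.
Column by column: T(e1) = A e1 = (-2, -3, 8); its F-coordinates (-1, 2, -2) give column 1.
Continuing for each basis vector yields [T]_F = [[-1, -3, -1], [2, -2, -1], [-2, -3, -1]].

[[-1, -3, -1], [2, -2, -1], [-2, -3, -1]]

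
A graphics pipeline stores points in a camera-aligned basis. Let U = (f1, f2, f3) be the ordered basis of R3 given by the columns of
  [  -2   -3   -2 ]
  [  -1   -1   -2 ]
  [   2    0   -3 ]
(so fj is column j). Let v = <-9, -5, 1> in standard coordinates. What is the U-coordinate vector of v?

Write v = c_1 f1 + ... + c_3 f3 and solve for the c_i.
Row-reducing the augmented matrix [M | v] gives c = (2, 1, 1).
Check: 2f1 + f2 + f3 = <-9, -5, 1>.

<2, 1, 1>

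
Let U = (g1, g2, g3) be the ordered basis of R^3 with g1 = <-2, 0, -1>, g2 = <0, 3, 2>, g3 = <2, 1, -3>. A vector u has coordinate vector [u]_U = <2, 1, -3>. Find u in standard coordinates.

<-10, 0, 9>

u = M [u]_U, where M has columns g1, ..., g3.
Carrying out the matrix-vector product, u = <-10, 0, 9>.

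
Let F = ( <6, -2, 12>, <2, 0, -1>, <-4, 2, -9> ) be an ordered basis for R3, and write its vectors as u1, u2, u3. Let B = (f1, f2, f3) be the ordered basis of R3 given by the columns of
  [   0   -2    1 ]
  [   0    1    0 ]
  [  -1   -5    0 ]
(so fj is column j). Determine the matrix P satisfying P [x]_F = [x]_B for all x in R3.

Let M have columns uj and N have columns fj. Then for every x, N [x]_B = x = M [x]_F, so P = N^(-1) M.
Since det N = 1, N^(-1) has integer entries; multiplying gives P = [[-2, 1, -1], [-2, 0, 2], [2, 2, 0]].

[[-2, 1, -1], [-2, 0, 2], [2, 2, 0]]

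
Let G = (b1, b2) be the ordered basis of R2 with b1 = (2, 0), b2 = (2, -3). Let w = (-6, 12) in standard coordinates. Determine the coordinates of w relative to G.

Write w = c_1 b1 + c_2 b2 and solve for the c_i.
System: 2c_1 + 2c_2 = -6, 0c_1 - 3c_2 = 12; solving gives c_1 = 1, c_2 = -4.
Check: b1 - 4b2 = (-6, 12).

(1, -4)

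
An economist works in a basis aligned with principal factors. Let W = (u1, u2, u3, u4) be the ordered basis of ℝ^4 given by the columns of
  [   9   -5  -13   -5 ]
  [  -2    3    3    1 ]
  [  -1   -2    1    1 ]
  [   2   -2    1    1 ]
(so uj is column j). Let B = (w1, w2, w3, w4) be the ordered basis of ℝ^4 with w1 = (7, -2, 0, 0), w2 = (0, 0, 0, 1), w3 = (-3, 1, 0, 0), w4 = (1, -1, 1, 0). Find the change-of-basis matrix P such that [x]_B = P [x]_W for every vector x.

Let M have columns uj and N have columns wj. Then for every x, N [x]_B = x = M [x]_W, so P = N^(-1) M.
Since det N = 1, N^(-1) has integer entries; multiplying gives P = [[1, 0, -2, 0], [2, -2, 1, 1], [-1, 1, 0, 2], [-1, -2, 1, 1]].

[[1, 0, -2, 0], [2, -2, 1, 1], [-1, 1, 0, 2], [-1, -2, 1, 1]]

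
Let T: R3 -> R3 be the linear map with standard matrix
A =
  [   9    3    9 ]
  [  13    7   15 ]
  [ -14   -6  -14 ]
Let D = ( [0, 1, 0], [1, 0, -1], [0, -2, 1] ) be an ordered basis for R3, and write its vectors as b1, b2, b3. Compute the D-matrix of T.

Let P have columns b1, ..., b3. Then [T]_D = P^(-1) A P.
Here det P = -1, so P^(-1) is integer; computing A P first and then P^(-1)(A P) gives [[1, -2, 3], [3, 0, 3], [-3, 0, 1]].

[[1, -2, 3], [3, 0, 3], [-3, 0, 1]]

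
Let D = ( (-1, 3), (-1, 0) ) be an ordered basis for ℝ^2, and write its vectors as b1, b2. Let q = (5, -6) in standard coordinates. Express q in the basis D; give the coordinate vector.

[q]_D is the unique c with M c = q, where M has columns b1, b2.
System: -c_1 - c_2 = 5, 3c_1 + 0c_2 = -6; solving gives c_1 = -2, c_2 = -3.
Check: -2b1 - 3b2 = (5, -6).

(-2, -3)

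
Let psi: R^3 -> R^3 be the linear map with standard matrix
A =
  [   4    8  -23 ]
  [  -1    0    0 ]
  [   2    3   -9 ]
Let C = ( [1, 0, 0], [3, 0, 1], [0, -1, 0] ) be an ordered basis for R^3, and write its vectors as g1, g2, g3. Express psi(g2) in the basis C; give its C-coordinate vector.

[-2, -3, 3]

Column 2 of [psi]_C is the C-coordinate vector of psi(g2).
In standard coordinates psi(g2) = A g2 = [-11, -3, -3].
Converting to C: [-11, -3, -3] = -2g1 - 3g2 + 3g3, so the coordinate vector is [-2, -3, 3].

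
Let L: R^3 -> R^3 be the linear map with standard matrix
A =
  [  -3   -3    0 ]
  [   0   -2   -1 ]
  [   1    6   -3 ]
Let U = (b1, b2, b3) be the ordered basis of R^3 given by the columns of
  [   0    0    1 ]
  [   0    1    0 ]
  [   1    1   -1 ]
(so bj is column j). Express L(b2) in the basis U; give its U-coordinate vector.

Compute L(b2) = A b2 = <-3, -3, 3> in standard coordinates.
Then write this in U-coordinates: solve for y in y_1 b1 + ... + y_3 b3 = <-3, -3, 3>.
This gives y = <3, -3, -3>, which is column 2 of [L]_U.

<3, -3, -3>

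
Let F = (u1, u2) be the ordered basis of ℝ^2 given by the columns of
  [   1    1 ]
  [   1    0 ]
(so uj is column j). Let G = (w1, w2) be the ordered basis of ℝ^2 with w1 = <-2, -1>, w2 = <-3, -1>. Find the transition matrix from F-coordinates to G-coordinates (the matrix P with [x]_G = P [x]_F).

Take x = uj: its F-coordinates are the j-th standard unit vector, so P e_j — column j of P — equals [uj]_G.
u1 = -2w1 + w2, giving column 1 = <-2, 1>; repeating for each j gives P = [[-2, 1], [1, -1]].

[[-2, 1], [1, -1]]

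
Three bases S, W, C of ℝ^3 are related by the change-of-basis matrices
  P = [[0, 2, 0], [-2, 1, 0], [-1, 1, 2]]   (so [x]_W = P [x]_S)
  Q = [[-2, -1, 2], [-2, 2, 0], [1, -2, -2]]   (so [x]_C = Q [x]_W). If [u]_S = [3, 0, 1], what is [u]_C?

[4, -12, 14]

Composing the changes, [u]_C = Q P [u]_S.
Q P = [[0, -3, 4], [-4, -2, 0], [6, -2, -4]]; applying this to [3, 0, 1] gives [4, -12, 14].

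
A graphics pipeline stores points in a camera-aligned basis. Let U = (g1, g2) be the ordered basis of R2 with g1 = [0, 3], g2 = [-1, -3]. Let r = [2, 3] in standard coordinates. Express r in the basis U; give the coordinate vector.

[-1, -2]

Write r = c_1 g1 + c_2 g2 and solve for the c_i.
System: 0c_1 - c_2 = 2, 3c_1 - 3c_2 = 3; solving gives c_1 = -1, c_2 = -2.
Check: -g1 - 2g2 = [2, 3].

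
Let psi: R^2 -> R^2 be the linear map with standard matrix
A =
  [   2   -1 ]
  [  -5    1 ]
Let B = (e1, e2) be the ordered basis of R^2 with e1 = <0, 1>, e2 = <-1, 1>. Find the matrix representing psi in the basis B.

Let P have columns e1, e2. Then [psi]_B = P^(-1) A P.
Here det P = 1, so P^(-1) is integer; computing A P first and then P^(-1)(A P) gives [[0, 3], [1, 3]].

[[0, 3], [1, 3]]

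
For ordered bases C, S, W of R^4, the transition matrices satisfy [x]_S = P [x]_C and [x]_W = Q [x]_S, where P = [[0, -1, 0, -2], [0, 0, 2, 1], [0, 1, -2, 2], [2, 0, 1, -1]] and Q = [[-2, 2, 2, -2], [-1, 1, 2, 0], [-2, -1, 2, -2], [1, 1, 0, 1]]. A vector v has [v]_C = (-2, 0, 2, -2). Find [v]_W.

(-20, -18, -26, 6)

First [v]_S = P [v]_C = (4, 2, -8, 0).
Then [v]_W = Q [v]_S = (-20, -18, -26, 6).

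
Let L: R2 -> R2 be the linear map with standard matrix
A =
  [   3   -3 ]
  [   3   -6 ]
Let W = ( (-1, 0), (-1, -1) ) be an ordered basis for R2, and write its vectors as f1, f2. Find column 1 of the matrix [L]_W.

(0, 3)

Column 1 of [L]_W is the W-coordinate vector of L(f1).
In standard coordinates L(f1) = A f1 = (-3, -3).
Converting to W: (-3, -3) = 0·f1 + 3f2, so the coordinate vector is (0, 3).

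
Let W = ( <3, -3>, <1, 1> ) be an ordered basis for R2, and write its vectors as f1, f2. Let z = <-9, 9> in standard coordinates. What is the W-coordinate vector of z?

Write z = c_1 f1 + c_2 f2 and solve for the c_i.
System: 3c_1 + c_2 = -9, -3c_1 + c_2 = 9; solving gives c_1 = -3, c_2 = 0.
Check: -3f1 + 0·f2 = <-9, 9>.

<-3, 0>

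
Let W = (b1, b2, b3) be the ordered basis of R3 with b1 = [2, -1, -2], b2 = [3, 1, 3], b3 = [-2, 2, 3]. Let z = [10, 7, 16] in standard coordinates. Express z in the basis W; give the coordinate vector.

[1, 4, 2]

We seek scalars with c_1 b1 + ... + c_3 b3 = z; equivalently solve M c = z where the columns of M are b1, ..., b3.
Solving this 3x3 system gives c = (1, 4, 2).
Check: b1 + 4b2 + 2b3 = [10, 7, 16].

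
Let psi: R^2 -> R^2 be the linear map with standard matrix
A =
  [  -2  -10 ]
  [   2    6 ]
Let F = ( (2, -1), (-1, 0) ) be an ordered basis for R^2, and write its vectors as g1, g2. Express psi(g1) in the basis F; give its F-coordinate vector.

(2, -2)

Column 1 of [psi]_F is the F-coordinate vector of psi(g1).
In standard coordinates psi(g1) = A g1 = (6, -2).
Converting to F: (6, -2) = 2g1 - 2g2, so the coordinate vector is (2, -2).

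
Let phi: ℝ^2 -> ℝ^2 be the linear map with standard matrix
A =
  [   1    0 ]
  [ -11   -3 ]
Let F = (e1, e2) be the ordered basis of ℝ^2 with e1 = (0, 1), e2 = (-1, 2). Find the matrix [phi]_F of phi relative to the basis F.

[[-3, 3], [0, 1]]

With P the matrix whose columns are e1, e2, [phi]_F = P^(-1) A P.
Column by column: phi(e1) = A e1 = (0, -3); its F-coordinates (-3, 0) give column 1.
Continuing for each basis vector yields [phi]_F = [[-3, 3], [0, 1]].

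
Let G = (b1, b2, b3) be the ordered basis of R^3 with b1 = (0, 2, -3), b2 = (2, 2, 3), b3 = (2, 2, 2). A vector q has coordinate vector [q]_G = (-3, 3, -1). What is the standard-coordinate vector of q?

By definition q = -3b1 + 3b2 - b3.
Summing componentwise gives (4, -2, 16).

(4, -2, 16)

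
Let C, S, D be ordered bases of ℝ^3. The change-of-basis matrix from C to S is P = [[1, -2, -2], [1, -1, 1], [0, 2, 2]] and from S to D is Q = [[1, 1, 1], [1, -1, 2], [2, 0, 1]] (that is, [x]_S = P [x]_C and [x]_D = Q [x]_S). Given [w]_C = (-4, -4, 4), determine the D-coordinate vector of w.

First [w]_S = P [w]_C = (-4, 4, 0).
Then [w]_D = Q [w]_S = (0, -8, -8).

(0, -8, -8)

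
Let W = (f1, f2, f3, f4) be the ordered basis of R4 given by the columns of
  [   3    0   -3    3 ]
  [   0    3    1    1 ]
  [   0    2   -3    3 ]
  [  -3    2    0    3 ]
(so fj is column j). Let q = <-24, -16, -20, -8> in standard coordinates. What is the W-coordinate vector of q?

<-4, -4, 0, -4>

Write q = c_1 f1 + ... + c_4 f4 and solve for the c_i.
Gaussian elimination on [M | q] yields c = (-4, -4, 0, -4).
Check: -4f1 - 4f2 + 0·f3 - 4f4 = <-24, -16, -20, -8>.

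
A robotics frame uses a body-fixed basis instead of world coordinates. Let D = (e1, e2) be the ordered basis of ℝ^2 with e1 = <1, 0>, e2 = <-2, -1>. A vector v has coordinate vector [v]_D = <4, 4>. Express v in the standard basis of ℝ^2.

v = M [v]_D, where M has columns e1, e2.
Carrying out the matrix-vector product, v = <-4, -4>.

<-4, -4>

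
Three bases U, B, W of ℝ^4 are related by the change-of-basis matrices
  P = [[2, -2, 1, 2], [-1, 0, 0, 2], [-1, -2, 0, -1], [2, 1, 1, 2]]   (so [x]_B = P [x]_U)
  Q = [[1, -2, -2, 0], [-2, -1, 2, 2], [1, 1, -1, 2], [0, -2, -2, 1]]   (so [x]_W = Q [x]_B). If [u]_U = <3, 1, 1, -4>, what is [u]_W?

<21, 15, -13, 24>

Apply P to get B-coordinates <-3, -11, -1, 0>, then Q to get W-coordinates.
The result is [u]_W = <21, 15, -13, 24>.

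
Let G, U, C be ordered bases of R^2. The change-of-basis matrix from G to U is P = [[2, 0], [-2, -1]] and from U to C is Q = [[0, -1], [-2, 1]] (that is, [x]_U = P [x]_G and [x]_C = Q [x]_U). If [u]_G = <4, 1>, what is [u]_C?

Apply P to get U-coordinates <8, -9>, then Q to get C-coordinates.
The result is [u]_C = <9, -25>.

<9, -25>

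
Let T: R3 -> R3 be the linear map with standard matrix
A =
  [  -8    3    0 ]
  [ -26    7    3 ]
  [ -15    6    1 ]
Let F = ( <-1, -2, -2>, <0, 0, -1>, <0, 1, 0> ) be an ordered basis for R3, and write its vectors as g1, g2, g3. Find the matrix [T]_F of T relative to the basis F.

[[-2, 0, -3], [3, 1, 0], [2, -3, 1]]

Let P have columns g1, ..., g3. Then [T]_F = P^(-1) A P.
Here det P = -1, so P^(-1) is integer; computing A P first and then P^(-1)(A P) gives [[-2, 0, -3], [3, 1, 0], [2, -3, 1]].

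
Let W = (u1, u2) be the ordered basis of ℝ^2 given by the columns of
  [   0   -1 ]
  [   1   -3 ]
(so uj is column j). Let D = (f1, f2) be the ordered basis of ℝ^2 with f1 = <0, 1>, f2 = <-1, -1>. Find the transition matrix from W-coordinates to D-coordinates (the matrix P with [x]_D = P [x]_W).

Take x = uj: its W-coordinates are the j-th standard unit vector, so P e_j — column j of P — equals [uj]_D.
u1 = f1 + 0·f2, giving column 1 = <1, 0>; repeating for each j gives P = [[1, -2], [0, 1]].

[[1, -2], [0, 1]]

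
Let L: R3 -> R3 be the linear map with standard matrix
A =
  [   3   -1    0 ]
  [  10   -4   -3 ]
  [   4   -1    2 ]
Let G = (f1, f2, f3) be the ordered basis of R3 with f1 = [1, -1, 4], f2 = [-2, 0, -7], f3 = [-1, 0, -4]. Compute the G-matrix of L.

[[-2, -1, -2], [-3, 2, 0], [0, 1, 1]]

The j-th column of [L]_G is [L(fj)]_G.
L(f1) = A f1 = [4, 2, 13] = -2f1 - 3f2 + 0·f3, so column 1 is [-2, -3, 0].
Repeating for f2, f3 and assembling the columns gives [[-2, -1, -2], [-3, 2, 0], [0, 1, 1]].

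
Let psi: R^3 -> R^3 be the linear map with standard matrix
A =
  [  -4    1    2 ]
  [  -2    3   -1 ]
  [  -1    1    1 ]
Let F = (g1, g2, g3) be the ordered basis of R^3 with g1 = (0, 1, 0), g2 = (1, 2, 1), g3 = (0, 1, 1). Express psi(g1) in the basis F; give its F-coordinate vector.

Compute psi(g1) = A g1 = (1, 3, 1) in standard coordinates.
Then write this in F-coordinates: solve for y in y_1 g1 + ... + y_3 g3 = (1, 3, 1).
This gives y = (1, 1, 0), which is column 1 of [psi]_F.

(1, 1, 0)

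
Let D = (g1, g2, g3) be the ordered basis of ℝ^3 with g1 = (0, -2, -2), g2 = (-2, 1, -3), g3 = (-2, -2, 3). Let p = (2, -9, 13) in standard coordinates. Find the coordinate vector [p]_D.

(1, -3, 2)

We seek scalars with c_1 g1 + ... + c_3 g3 = p; equivalently solve M c = p where the columns of M are g1, ..., g3.
Gaussian elimination on [M | p] yields c = (1, -3, 2).
Check: g1 - 3g2 + 2g3 = (2, -9, 13).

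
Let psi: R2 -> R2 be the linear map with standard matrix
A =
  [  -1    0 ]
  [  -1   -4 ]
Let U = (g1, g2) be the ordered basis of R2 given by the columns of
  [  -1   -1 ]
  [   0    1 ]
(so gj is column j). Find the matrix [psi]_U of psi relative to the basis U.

With P the matrix whose columns are g1, g2, [psi]_U = P^(-1) A P.
Column by column: psi(g1) = A g1 = (1, 1); its U-coordinates (-2, 1) give column 1.
Continuing for each basis vector yields [psi]_U = [[-2, 2], [1, -3]].

[[-2, 2], [1, -3]]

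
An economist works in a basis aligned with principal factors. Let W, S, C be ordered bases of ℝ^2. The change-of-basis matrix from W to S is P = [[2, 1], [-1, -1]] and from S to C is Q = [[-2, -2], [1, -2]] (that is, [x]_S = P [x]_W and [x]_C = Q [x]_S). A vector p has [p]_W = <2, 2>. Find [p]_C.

<-4, 14>

Apply P to get S-coordinates <6, -4>, then Q to get C-coordinates.
The result is [p]_C = <-4, 14>.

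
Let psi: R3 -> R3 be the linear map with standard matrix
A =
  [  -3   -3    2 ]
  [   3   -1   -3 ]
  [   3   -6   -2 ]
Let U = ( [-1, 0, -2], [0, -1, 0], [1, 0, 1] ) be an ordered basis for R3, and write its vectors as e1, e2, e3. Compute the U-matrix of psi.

[[-2, -3, -2], [-3, -1, 0], [-3, 0, -3]]

With P the matrix whose columns are e1, ..., e3, [psi]_U = P^(-1) A P.
Column by column: psi(e1) = A e1 = [-1, 3, 1]; its U-coordinates [-2, -3, -3] give column 1.
Continuing for each basis vector yields [psi]_U = [[-2, -3, -2], [-3, -1, 0], [-3, 0, -3]].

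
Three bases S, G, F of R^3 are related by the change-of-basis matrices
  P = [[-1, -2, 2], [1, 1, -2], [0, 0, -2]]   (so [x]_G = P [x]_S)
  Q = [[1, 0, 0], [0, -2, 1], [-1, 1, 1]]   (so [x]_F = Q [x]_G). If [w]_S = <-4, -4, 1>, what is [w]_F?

<14, 18, -26>

Apply P to get G-coordinates <14, -10, -2>, then Q to get F-coordinates.
The result is [w]_F = <14, 18, -26>.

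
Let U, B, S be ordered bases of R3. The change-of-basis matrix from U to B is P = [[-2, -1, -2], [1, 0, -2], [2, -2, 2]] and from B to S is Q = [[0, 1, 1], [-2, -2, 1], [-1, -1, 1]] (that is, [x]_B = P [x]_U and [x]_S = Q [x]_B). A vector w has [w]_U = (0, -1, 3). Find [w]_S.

First [w]_B = P [w]_U = (-5, -6, 8).
Then [w]_S = Q [w]_B = (2, 30, 19).

(2, 30, 19)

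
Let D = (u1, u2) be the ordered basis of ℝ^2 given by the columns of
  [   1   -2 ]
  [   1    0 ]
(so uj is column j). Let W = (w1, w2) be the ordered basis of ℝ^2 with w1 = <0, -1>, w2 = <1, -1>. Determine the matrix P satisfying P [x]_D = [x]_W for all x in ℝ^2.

[[-2, 2], [1, -2]]

Take x = uj: its D-coordinates are the j-th standard unit vector, so P e_j — column j of P — equals [uj]_W.
u1 = -2w1 + w2, giving column 1 = <-2, 1>; repeating for each j gives P = [[-2, 2], [1, -2]].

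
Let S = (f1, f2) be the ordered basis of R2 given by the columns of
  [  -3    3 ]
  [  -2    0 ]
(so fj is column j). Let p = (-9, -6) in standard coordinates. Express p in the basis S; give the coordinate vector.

(3, 0)

[p]_S is the unique c with M c = p, where M has columns f1, f2.
System: -3c_1 + 3c_2 = -9, -2c_1 + 0c_2 = -6; solving gives c_1 = 3, c_2 = 0.
Check: 3f1 + 0·f2 = (-9, -6).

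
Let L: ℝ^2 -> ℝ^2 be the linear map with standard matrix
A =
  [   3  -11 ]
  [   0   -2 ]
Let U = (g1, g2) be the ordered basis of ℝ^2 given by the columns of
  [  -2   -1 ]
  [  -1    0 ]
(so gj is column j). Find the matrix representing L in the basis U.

[[-2, 0], [-1, 3]]

Let P have columns g1, g2. Then [L]_U = P^(-1) A P.
Here det P = -1, so P^(-1) is integer; computing A P first and then P^(-1)(A P) gives [[-2, 0], [-1, 3]].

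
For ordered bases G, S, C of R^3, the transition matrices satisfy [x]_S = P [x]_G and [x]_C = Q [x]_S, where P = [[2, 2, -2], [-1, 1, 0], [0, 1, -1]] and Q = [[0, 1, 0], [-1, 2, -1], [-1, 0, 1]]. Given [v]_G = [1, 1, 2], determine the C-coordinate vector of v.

[0, 1, -1]

First [v]_S = P [v]_G = [0, 0, -1].
Then [v]_C = Q [v]_S = [0, 1, -1].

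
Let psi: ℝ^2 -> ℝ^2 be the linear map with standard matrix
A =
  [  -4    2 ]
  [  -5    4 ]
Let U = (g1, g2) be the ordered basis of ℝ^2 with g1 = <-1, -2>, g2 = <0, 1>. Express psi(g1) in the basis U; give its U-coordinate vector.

Column 1 of [psi]_U is the U-coordinate vector of psi(g1).
In standard coordinates psi(g1) = A g1 = <0, -3>.
Converting to U: <0, -3> = 0·g1 - 3g2, so the coordinate vector is <0, -3>.

<0, -3>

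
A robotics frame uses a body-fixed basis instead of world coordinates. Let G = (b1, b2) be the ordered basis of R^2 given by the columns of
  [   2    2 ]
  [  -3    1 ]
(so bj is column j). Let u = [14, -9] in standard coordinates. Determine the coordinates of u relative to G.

[4, 3]

We seek scalars with c_1 b1 + c_2 b2 = u; equivalently solve M c = u where the columns of M are b1, b2.
System: 2c_1 + 2c_2 = 14, -3c_1 + c_2 = -9; solving gives c_1 = 4, c_2 = 3.
Check: 4b1 + 3b2 = [14, -9].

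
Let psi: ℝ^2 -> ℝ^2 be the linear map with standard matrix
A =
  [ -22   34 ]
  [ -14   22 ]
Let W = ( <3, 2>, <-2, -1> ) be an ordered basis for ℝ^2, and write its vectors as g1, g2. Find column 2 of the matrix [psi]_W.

<2, -2>

Column 2 of [psi]_W is the W-coordinate vector of psi(g2).
In standard coordinates psi(g2) = A g2 = <10, 6>.
Converting to W: <10, 6> = 2g1 - 2g2, so the coordinate vector is <2, -2>.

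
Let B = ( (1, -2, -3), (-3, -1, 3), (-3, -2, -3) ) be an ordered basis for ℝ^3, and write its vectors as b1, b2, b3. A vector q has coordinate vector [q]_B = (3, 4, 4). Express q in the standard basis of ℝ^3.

q = M [q]_B, where M has columns b1, ..., b3.
Carrying out the matrix-vector product, q = (-21, -18, -9).

(-21, -18, -9)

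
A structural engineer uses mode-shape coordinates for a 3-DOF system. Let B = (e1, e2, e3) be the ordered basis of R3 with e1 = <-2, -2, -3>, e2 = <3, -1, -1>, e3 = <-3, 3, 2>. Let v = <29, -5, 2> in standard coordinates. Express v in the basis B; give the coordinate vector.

[v]_B is the unique c with M c = v, where M has columns e1, ..., e3.
Row-reducing the augmented matrix [M | v] gives c = (-4, 4, -3).
Check: -4e1 + 4e2 - 3e3 = <29, -5, 2>.

<-4, 4, -3>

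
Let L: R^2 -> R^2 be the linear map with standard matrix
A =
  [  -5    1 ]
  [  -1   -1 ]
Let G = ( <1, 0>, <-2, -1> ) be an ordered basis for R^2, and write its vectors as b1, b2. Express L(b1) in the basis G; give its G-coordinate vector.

Compute L(b1) = A b1 = <-5, -1> in standard coordinates.
Then write this in G-coordinates: solve for y in y_1 b1 + y_2 b2 = <-5, -1>.
This gives y = <-3, 1>, which is column 1 of [L]_G.

<-3, 1>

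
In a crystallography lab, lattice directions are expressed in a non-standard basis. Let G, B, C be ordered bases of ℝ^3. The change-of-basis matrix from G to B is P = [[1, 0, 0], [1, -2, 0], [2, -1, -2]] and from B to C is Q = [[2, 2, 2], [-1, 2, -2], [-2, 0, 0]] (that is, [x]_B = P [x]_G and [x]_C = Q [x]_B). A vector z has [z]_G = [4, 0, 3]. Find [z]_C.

[20, 0, -8]

Composing the changes, [z]_C = Q P [z]_G.
Q P = [[8, -6, -4], [-3, -2, 4], [-2, 0, 0]]; applying this to [4, 0, 3] gives [20, 0, -8].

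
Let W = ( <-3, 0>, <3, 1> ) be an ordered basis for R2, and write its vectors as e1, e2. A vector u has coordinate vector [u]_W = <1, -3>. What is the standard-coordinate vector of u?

By definition u = e1 - 3e2.
Summing componentwise gives <-12, -3>.

<-12, -3>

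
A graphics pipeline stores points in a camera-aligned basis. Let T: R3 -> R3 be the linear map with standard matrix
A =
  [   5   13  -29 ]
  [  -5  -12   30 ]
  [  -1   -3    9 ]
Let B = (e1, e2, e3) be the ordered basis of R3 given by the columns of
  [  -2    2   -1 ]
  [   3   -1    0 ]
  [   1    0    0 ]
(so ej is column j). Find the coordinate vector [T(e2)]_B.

Column 2 of [T]_B is the B-coordinate vector of T(e2).
In standard coordinates T(e2) = A e2 = <-3, 2, 1>.
Converting to B: <-3, 2, 1> = e1 + e2 + 3e3, so the coordinate vector is <1, 1, 3>.

<1, 1, 3>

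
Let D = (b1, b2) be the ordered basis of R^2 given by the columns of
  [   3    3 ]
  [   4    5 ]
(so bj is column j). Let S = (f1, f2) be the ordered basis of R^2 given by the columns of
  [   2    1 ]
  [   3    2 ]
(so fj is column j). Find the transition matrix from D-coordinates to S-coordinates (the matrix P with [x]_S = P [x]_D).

[[2, 1], [-1, 1]]

Column j of P is [bj]_S, since P maps D-coordinates to S-coordinates.
Expressing b1 in S: b1 = 2f1 - f2, so column 1 of P is <2, -1>.
Doing the same for each bj gives P = [[2, 1], [-1, 1]].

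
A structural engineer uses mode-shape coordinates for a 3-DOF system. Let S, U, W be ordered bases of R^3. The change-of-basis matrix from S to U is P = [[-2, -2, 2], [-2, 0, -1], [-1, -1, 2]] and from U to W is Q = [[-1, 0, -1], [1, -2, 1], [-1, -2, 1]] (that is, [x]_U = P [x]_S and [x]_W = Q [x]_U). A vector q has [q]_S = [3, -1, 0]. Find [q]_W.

[6, 6, 14]

First [q]_U = P [q]_S = [-4, -6, -2].
Then [q]_W = Q [q]_U = [6, 6, 14].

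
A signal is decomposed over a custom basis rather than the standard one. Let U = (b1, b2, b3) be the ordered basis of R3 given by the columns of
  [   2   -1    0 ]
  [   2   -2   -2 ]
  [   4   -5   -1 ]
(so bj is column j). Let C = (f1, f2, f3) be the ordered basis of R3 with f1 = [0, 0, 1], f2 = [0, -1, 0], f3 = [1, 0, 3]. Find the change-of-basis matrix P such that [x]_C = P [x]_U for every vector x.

Let M have columns bj and N have columns fj. Then for every x, N [x]_C = x = M [x]_U, so P = N^(-1) M.
Since det N = 1, N^(-1) has integer entries; multiplying gives P = [[-2, -2, -1], [-2, 2, 2], [2, -1, 0]].

[[-2, -2, -1], [-2, 2, 2], [2, -1, 0]]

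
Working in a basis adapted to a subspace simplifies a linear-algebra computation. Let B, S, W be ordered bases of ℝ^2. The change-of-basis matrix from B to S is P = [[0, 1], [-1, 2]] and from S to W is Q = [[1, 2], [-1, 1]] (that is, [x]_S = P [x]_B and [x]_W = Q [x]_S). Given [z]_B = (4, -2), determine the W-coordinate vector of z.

(-18, -6)

First [z]_S = P [z]_B = (-2, -8).
Then [z]_W = Q [z]_S = (-18, -6).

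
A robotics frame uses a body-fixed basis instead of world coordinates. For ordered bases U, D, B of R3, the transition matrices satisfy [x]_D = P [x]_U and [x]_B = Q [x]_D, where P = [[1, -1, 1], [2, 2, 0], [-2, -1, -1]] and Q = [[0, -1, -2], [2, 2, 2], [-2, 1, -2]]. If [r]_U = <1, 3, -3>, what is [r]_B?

<-4, 2, 22>

First [r]_D = P [r]_U = <-5, 8, -2>.
Then [r]_B = Q [r]_D = <-4, 2, 22>.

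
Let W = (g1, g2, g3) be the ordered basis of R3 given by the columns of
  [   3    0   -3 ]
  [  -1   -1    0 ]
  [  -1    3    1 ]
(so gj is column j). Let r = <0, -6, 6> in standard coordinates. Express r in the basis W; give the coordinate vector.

[r]_W is the unique c with M c = r, where M has columns g1, ..., g3.
Gaussian elimination on [M | r] yields c = (4, 2, 4).
Check: 4g1 + 2g2 + 4g3 = <0, -6, 6>.

<4, 2, 4>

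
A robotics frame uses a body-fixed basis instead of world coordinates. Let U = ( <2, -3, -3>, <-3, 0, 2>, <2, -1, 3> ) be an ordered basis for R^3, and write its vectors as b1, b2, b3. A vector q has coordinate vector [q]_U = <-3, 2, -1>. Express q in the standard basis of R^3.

<-14, 10, 10>

The coordinates say q = -3b1 + 2b2 - b3; adding the scaled basis vectors gives <-14, 10, 10>.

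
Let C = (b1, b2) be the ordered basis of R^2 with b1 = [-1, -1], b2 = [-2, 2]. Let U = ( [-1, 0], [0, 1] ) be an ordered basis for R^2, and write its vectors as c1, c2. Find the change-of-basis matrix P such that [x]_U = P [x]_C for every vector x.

Let M have columns bj and N have columns cj. Then for every x, N [x]_U = x = M [x]_C, so P = N^(-1) M.
Since det N = -1, N^(-1) has integer entries; multiplying gives P = [[1, 2], [-1, 2]].

[[1, 2], [-1, 2]]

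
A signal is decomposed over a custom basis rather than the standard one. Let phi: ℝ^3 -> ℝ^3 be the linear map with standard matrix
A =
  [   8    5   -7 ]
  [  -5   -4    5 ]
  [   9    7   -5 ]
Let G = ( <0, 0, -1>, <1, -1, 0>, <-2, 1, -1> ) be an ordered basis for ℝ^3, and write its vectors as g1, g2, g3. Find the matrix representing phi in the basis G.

[[-3, 0, 3], [3, -1, 2], [-2, -2, 3]]

Let P have columns g1, ..., g3. Then [phi]_G = P^(-1) A P.
Here det P = 1, so P^(-1) is integer; computing A P first and then P^(-1)(A P) gives [[-3, 0, 3], [3, -1, 2], [-2, -2, 3]].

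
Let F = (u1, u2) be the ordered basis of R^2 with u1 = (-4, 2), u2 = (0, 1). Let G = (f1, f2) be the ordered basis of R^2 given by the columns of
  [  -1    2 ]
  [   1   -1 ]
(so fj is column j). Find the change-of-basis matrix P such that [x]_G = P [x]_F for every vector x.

Let M have columns uj and N have columns fj. Then for every x, N [x]_G = x = M [x]_F, so P = N^(-1) M.
Since det N = -1, N^(-1) has integer entries; multiplying gives P = [[0, 2], [-2, 1]].

[[0, 2], [-2, 1]]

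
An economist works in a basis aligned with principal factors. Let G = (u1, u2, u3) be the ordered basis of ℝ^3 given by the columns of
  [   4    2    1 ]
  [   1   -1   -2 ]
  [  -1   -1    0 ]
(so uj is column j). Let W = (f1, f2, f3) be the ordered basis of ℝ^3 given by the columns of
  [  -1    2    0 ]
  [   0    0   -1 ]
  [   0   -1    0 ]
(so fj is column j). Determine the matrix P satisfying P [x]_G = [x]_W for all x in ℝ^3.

[[-2, 0, -1], [1, 1, 0], [-1, 1, 2]]

Take x = uj: its G-coordinates are the j-th standard unit vector, so P e_j — column j of P — equals [uj]_W.
u1 = -2f1 + f2 - f3, giving column 1 = (-2, 1, -1); repeating for each j gives P = [[-2, 0, -1], [1, 1, 0], [-1, 1, 2]].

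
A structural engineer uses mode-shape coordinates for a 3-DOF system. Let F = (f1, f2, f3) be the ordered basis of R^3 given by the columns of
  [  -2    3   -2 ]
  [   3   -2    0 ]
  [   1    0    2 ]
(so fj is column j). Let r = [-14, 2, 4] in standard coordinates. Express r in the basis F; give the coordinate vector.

Write r = c_1 f1 + ... + c_3 f3 and solve for the c_i.
Solving this 3x3 system gives c = (-2, -4, 3).
Check: -2f1 - 4f2 + 3f3 = [-14, 2, 4].

[-2, -4, 3]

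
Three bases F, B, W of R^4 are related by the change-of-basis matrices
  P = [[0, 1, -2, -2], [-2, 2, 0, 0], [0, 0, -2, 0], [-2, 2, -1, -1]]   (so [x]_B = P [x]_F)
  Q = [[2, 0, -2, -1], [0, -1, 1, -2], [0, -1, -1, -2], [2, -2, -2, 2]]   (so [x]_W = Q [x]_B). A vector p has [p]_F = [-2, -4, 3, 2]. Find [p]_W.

Composing the changes, [p]_W = Q P [p]_F.
Q P = [[2, 0, 1, -3], [6, -6, 0, 2], [6, -6, 4, 2], [0, 2, -2, -6]]; applying this to [-2, -4, 3, 2] gives [-7, 16, 28, -26].

[-7, 16, 28, -26]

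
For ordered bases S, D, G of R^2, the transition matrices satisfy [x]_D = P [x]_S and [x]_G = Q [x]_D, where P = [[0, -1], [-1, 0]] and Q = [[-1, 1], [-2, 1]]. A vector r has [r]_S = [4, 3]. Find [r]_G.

First [r]_D = P [r]_S = [-3, -4].
Then [r]_G = Q [r]_D = [-1, 2].

[-1, 2]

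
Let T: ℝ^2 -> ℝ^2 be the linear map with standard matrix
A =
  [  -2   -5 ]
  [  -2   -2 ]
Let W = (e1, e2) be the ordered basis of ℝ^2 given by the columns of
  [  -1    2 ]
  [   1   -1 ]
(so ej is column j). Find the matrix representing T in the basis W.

With P the matrix whose columns are e1, e2, [T]_W = P^(-1) A P.
Column by column: T(e1) = A e1 = <-3, 0>; its W-coordinates <-3, -3> give column 1.
Continuing for each basis vector yields [T]_W = [[-3, -3], [-3, -1]].

[[-3, -3], [-3, -1]]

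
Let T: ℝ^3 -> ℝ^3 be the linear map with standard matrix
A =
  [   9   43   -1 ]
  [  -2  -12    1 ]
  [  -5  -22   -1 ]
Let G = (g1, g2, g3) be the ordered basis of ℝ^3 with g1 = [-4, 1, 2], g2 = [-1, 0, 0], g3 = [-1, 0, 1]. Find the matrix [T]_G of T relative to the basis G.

[[-2, 2, 3], [3, 0, 0], [0, 1, -2]]

Let P have columns g1, ..., g3. Then [T]_G = P^(-1) A P.
Here det P = 1, so P^(-1) is integer; computing A P first and then P^(-1)(A P) gives [[-2, 2, 3], [3, 0, 0], [0, 1, -2]].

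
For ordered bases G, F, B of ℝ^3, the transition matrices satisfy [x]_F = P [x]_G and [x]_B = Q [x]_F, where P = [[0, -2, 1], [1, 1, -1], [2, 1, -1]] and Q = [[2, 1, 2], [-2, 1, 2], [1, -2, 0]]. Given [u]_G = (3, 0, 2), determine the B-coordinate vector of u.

(13, 5, 0)

Apply P to get F-coordinates (2, 1, 4), then Q to get B-coordinates.
The result is [u]_B = (13, 5, 0).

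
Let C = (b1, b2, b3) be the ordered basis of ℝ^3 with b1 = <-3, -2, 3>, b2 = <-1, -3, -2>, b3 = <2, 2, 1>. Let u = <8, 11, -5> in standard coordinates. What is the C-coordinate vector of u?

[u]_C is the unique c with M c = u, where M has columns b1, ..., b3.
Solving this 3x3 system gives c = (-3, -3, -2).
Check: -3b1 - 3b2 - 2b3 = <8, 11, -5>.

<-3, -3, -2>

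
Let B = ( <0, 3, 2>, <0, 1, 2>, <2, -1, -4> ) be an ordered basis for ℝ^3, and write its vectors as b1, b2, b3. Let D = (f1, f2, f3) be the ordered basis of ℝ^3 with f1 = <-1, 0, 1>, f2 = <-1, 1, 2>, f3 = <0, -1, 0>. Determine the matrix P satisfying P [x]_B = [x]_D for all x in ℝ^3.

Take x = bj: its B-coordinates are the j-th standard unit vector, so P e_j — column j of P — equals [bj]_D.
b1 = -2f1 + 2f2 - f3, giving column 1 = <-2, 2, -1>; repeating for each j gives P = [[-2, -2, 0], [2, 2, -2], [-1, 1, -1]].

[[-2, -2, 0], [2, 2, -2], [-1, 1, -1]]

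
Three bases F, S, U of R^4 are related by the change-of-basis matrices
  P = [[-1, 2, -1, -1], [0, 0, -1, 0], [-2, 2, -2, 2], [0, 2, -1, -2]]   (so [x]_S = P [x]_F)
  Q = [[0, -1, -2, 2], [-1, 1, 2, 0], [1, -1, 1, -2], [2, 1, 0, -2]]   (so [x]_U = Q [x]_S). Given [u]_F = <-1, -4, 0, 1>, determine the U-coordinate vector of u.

First [u]_S = P [u]_F = <-8, 0, -4, -10>.
Then [u]_U = Q [u]_S = <-12, 0, 8, 4>.

<-12, 0, 8, 4>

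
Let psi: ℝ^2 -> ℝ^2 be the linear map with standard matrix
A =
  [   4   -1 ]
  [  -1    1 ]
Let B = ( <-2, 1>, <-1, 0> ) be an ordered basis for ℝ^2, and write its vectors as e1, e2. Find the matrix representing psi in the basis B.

[[3, 1], [3, 2]]

With P the matrix whose columns are e1, e2, [psi]_B = P^(-1) A P.
Column by column: psi(e1) = A e1 = <-9, 3>; its B-coordinates <3, 3> give column 1.
Continuing for each basis vector yields [psi]_B = [[3, 1], [3, 2]].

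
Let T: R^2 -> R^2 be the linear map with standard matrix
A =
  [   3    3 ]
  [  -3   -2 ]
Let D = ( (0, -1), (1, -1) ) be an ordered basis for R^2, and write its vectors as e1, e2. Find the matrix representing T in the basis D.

[[1, 1], [-3, 0]]

With P the matrix whose columns are e1, e2, [T]_D = P^(-1) A P.
Column by column: T(e1) = A e1 = (-3, 2); its D-coordinates (1, -3) give column 1.
Continuing for each basis vector yields [T]_D = [[1, 1], [-3, 0]].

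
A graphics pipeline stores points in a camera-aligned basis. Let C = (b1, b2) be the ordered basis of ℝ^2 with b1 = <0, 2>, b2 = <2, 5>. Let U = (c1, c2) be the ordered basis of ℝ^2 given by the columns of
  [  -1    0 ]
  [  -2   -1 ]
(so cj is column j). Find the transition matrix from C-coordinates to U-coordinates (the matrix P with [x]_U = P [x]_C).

Let M have columns bj and N have columns cj. Then for every x, N [x]_U = x = M [x]_C, so P = N^(-1) M.
Since det N = 1, N^(-1) has integer entries; multiplying gives P = [[0, -2], [-2, -1]].

[[0, -2], [-2, -1]]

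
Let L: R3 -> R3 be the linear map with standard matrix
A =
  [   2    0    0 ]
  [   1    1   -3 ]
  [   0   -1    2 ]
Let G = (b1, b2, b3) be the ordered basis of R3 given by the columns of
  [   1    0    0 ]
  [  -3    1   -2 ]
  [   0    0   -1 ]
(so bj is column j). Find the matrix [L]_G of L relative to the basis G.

[[2, 0, 0], [-2, 3, 1], [-3, 1, 0]]

The j-th column of [L]_G is [L(bj)]_G.
L(b1) = A b1 = <2, -2, 3> = 2b1 - 2b2 - 3b3, so column 1 is <2, -2, -3>.
Repeating for b2, b3 and assembling the columns gives [[2, 0, 0], [-2, 3, 1], [-3, 1, 0]].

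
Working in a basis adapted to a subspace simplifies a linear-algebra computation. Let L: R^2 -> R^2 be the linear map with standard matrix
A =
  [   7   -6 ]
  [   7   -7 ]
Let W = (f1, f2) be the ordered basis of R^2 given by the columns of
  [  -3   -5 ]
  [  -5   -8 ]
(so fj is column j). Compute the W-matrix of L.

Let P have columns f1, f2. Then [L]_W = P^(-1) A P.
Here det P = -1, so P^(-1) is integer; computing A P first and then P^(-1)(A P) gives [[2, -1], [-3, -2]].

[[2, -1], [-3, -2]]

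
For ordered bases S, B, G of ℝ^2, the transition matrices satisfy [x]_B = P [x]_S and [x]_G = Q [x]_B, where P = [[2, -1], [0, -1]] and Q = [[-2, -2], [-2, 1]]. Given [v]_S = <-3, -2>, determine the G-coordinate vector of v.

Apply P to get B-coordinates <-4, 2>, then Q to get G-coordinates.
The result is [v]_G = <4, 10>.

<4, 10>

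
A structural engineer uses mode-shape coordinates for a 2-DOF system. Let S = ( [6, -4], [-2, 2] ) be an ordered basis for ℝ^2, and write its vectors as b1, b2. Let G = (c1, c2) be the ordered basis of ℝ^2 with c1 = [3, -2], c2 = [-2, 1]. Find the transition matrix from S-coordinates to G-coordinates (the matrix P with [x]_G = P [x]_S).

[[2, -2], [0, -2]]

Take x = bj: its S-coordinates are the j-th standard unit vector, so P e_j — column j of P — equals [bj]_G.
b1 = 2c1 + 0·c2, giving column 1 = [2, 0]; repeating for each j gives P = [[2, -2], [0, -2]].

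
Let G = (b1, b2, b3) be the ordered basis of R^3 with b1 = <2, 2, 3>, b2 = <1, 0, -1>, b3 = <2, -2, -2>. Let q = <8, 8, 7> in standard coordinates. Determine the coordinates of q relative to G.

<3, 4, -1>

We seek scalars with c_1 b1 + ... + c_3 b3 = q; equivalently solve M c = q where the columns of M are b1, ..., b3.
Row-reducing the augmented matrix [M | q] gives c = (3, 4, -1).
Check: 3b1 + 4b2 - b3 = <8, 8, 7>.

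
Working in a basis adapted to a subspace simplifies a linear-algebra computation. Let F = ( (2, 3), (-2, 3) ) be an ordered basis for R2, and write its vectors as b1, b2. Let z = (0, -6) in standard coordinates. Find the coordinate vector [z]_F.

[z]_F is the unique c with M c = z, where M has columns b1, b2.
System: 2c_1 - 2c_2 = 0, 3c_1 + 3c_2 = -6; solving gives c_1 = -1, c_2 = -1.
Check: -b1 - b2 = (0, -6).

(-1, -1)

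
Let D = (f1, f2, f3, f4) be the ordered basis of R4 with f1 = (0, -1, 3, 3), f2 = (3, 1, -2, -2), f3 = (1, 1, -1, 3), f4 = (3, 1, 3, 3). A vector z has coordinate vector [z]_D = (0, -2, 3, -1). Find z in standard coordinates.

The coordinates say z = 0·f1 - 2f2 + 3f3 - f4; adding the scaled basis vectors gives (-6, 0, -2, 10).

(-6, 0, -2, 10)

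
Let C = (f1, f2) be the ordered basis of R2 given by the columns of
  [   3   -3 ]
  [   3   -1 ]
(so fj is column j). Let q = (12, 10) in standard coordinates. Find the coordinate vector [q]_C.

(3, -1)

We seek scalars with c_1 f1 + c_2 f2 = q; equivalently solve M c = q where the columns of M are f1, f2.
System: 3c_1 - 3c_2 = 12, 3c_1 - c_2 = 10; solving gives c_1 = 3, c_2 = -1.
Check: 3f1 - f2 = (12, 10).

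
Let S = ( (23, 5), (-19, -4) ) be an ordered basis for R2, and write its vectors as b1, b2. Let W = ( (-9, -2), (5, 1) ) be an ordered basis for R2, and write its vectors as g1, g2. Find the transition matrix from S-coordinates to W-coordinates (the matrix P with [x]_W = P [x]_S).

Let M have columns bj and N have columns gj. Then for every x, N [x]_W = x = M [x]_S, so P = N^(-1) M.
Since det N = 1, N^(-1) has integer entries; multiplying gives P = [[-2, 1], [1, -2]].

[[-2, 1], [1, -2]]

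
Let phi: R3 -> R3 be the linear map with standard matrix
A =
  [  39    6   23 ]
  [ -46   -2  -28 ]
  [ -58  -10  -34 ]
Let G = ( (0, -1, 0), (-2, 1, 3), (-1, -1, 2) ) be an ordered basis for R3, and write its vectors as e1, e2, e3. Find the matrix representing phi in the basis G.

[[-2, -3, 3], [2, 2, -2], [2, -1, 3]]

The j-th column of [phi]_G is [phi(ej)]_G.
phi(e1) = A e1 = (-6, 2, 10) = -2e1 + 2e2 + 2e3, so column 1 is (-2, 2, 2).
Repeating for e2, e3 and assembling the columns gives [[-2, -3, 3], [2, 2, -2], [2, -1, 3]].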